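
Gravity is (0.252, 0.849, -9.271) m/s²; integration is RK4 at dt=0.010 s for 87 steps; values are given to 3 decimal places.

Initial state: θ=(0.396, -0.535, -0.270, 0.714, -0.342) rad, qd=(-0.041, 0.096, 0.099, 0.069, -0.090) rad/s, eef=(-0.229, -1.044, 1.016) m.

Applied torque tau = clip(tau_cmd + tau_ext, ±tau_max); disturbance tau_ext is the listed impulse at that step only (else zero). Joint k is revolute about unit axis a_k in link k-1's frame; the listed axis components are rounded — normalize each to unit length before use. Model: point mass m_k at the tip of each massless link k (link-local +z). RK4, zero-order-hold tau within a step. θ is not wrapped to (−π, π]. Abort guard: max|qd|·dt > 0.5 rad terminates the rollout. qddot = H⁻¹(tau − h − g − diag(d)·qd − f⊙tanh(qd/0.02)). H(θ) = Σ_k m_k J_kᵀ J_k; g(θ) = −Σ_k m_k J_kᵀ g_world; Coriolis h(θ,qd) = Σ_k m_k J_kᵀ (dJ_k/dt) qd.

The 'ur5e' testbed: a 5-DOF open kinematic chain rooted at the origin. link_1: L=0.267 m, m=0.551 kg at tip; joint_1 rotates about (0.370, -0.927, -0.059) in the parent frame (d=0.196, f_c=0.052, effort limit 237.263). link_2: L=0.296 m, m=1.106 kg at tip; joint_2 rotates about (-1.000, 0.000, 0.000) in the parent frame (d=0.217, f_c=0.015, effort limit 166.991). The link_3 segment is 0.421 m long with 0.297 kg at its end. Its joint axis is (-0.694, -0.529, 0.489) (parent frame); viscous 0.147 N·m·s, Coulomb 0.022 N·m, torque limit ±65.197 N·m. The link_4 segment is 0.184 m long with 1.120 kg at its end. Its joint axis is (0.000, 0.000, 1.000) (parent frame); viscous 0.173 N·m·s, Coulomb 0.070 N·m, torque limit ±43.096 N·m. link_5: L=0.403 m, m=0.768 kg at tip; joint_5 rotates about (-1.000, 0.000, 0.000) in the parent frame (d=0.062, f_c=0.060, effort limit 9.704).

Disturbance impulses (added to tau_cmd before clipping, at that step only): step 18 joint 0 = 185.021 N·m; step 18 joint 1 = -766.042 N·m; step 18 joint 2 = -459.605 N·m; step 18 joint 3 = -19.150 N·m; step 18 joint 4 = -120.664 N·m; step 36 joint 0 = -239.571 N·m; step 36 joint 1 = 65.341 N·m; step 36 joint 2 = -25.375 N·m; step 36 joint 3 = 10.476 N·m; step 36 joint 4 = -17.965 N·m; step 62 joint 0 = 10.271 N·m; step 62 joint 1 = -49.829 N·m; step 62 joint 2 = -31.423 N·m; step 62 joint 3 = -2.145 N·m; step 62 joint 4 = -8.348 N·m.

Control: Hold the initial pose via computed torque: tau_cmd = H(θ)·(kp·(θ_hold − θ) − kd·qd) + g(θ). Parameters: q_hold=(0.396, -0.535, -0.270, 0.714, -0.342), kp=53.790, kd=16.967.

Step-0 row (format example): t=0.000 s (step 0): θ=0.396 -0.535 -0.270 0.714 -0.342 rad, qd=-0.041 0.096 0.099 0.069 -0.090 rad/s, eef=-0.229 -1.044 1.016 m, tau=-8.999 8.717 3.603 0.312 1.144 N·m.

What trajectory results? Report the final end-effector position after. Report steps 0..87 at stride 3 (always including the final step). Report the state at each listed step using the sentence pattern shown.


t=0.030 s (step 3): θ=0.395 -0.533 -0.268 0.714 -0.343 rad, qd=-0.018 0.069 0.022 0.006 -0.011 rad/s, eef=-0.230 -1.041 1.019 m, tau=-10.266 10.967 4.757 0.407 1.377 N·m.
t=0.060 s (step 6): θ=0.395 -0.531 -0.268 0.714 -0.343 rad, qd=-0.008 0.037 0.005 0.005 0.001 rad/s, eef=-0.230 -1.039 1.021 m, tau=-11.081 12.429 5.503 0.460 1.552 N·m.
t=0.090 s (step 9): θ=0.395 -0.530 -0.268 0.714 -0.343 rad, qd=-0.003 0.014 0.002 0.005 0.001 rad/s, eef=-0.230 -1.039 1.022 m, tau=-11.602 13.375 5.985 0.495 1.669 N·m.
t=0.120 s (step 12): θ=0.395 -0.530 -0.268 0.714 -0.343 rad, qd=0.000 0.001 -0.000 0.004 0.001 rad/s, eef=-0.230 -1.039 1.022 m, tau=-11.933 13.982 6.294 0.517 1.744 N·m.
t=0.150 s (step 15): θ=0.395 -0.530 -0.268 0.714 -0.343 rad, qd=0.002 -0.007 -0.002 0.004 0.001 rad/s, eef=-0.230 -1.039 1.022 m, tau=-12.143 14.368 6.492 0.530 1.792 N·m.
t=0.180 s (step 18): θ=0.395 -0.530 -0.268 0.713 -0.343 rad, qd=0.003 -0.011 -0.003 0.004 0.001 rad/s, eef=-0.230 -1.039 1.022 m, tau=172.746 -166.991 -65.197 -18.611 -9.704 N·m.
t=0.210 s (step 21): θ=0.401 -0.531 -0.288 0.521 -0.330 rad, qd=0.248 -0.133 -0.462 -4.235 0.150 rad/s, eef=-0.248 -1.057 0.995 m, tau=-36.042 37.843 15.777 2.114 4.752 N·m.
t=0.240 s (step 24): θ=0.407 -0.536 -0.295 0.457 -0.329 rad, qd=0.161 -0.158 -0.094 -0.721 -0.032 rad/s, eef=-0.256 -1.068 0.979 m, tau=-27.425 29.372 12.408 1.221 4.039 N·m.
t=0.270 s (step 27): θ=0.411 -0.540 -0.297 0.451 -0.330 rad, qd=0.078 -0.093 -0.013 0.059 -0.017 rad/s, eef=-0.258 -1.072 0.972 m, tau=-21.855 23.992 10.304 0.886 3.337 N·m.
t=0.300 s (step 30): θ=0.412 -0.542 -0.297 0.454 -0.331 rad, qd=0.016 -0.033 0.002 0.101 -0.005 rad/s, eef=-0.258 -1.074 0.969 m, tau=-18.259 20.539 8.970 0.732 2.884 N·m.
t=0.330 s (step 33): θ=0.412 -0.542 -0.297 0.457 -0.331 rad, qd=-0.018 0.007 0.006 0.116 -0.002 rad/s, eef=-0.257 -1.074 0.969 m, tau=-15.971 18.326 8.121 0.635 2.601 N·m.
t=0.360 s (step 36): θ=0.411 -0.541 -0.296 0.460 -0.331 rad, qd=-0.037 0.030 0.010 0.121 -0.001 rad/s, eef=-0.256 -1.073 0.970 m, tau=-237.263 82.260 -17.794 11.050 -9.704 N·m.
t=0.390 s (step 39): θ=0.400 -0.521 -0.319 0.474 -0.361 rad, qd=-0.376 0.608 -0.646 0.461 -0.930 rad/s, eef=-0.232 -1.066 0.976 m, tau=14.968 7.489 10.243 -0.844 3.818 N·m.
t=0.420 s (step 42): θ=0.391 -0.508 -0.332 0.486 -0.381 rad, qd=-0.240 0.293 -0.254 0.309 -0.465 rad/s, eef=-0.215 -1.060 0.981 m, tau=5.208 9.943 8.913 -0.351 3.188 N·m.
t=0.450 s (step 45): θ=0.385 -0.502 -0.336 0.493 -0.390 rad, qd=-0.141 0.122 -0.058 0.227 -0.177 rad/s, eef=-0.206 -1.056 0.985 m, tau=-1.089 11.593 8.178 -0.013 2.796 N·m.
t=0.480 s (step 48): θ=0.382 -0.500 -0.337 0.500 -0.393 rad, qd=-0.071 0.035 0.031 0.189 0.000 rad/s, eef=-0.203 -1.053 0.988 m, tau=-5.152 12.687 7.750 0.206 2.551 N·m.
t=0.510 s (step 51): θ=0.381 -0.499 -0.335 0.505 -0.392 rad, qd=-0.027 -0.015 0.091 0.170 0.055 rad/s, eef=-0.202 -1.051 0.991 m, tau=-7.775 13.403 7.490 0.345 2.437 N·m.
t=0.540 s (step 54): θ=0.380 -0.500 -0.332 0.510 -0.390 rad, qd=-0.000 -0.040 0.119 0.155 0.080 rad/s, eef=-0.203 -1.050 0.993 m, tau=-9.461 13.868 7.319 0.433 2.366 N·m.
t=0.570 s (step 57): θ=0.381 -0.502 -0.328 0.514 -0.387 rad, qd=0.014 -0.056 0.134 0.139 0.090 rad/s, eef=-0.204 -1.049 0.995 m, tau=-10.533 14.175 7.203 0.487 2.317 N·m.
t=0.600 s (step 60): θ=0.381 -0.503 -0.324 0.518 -0.385 rad, qd=0.022 -0.063 0.138 0.126 0.091 rad/s, eef=-0.206 -1.049 0.997 m, tau=-11.217 14.379 7.121 0.521 2.283 N·m.
t=0.630 s (step 63): θ=0.382 -0.505 -0.322 0.515 -0.381 rad, qd=0.021 -0.043 -0.279 -1.196 0.214 rad/s, eef=-0.209 -1.050 0.996 m, tau=-13.436 23.112 12.476 0.863 3.711 N·m.
t=0.660 s (step 66): θ=0.383 -0.508 -0.326 0.500 -0.376 rad, qd=0.036 -0.096 -0.023 -0.033 0.114 rad/s, eef=-0.210 -1.053 0.992 m, tau=-13.073 20.086 10.461 0.623 3.202 N·m.
t=0.690 s (step 69): θ=0.384 -0.510 -0.325 0.502 -0.374 rad, qd=0.031 -0.085 0.061 0.100 0.083 rad/s, eef=-0.211 -1.055 0.990 m, tau=-12.815 18.144 9.189 0.585 2.851 N·m.
t=0.720 s (step 72): θ=0.385 -0.513 -0.322 0.505 -0.371 rad, qd=0.026 -0.069 0.096 0.113 0.068 rad/s, eef=-0.212 -1.056 0.990 m, tau=-12.643 16.892 8.366 0.572 2.620 N·m.
t=0.750 s (step 75): θ=0.385 -0.515 -0.319 0.508 -0.369 rad, qd=0.023 -0.056 0.111 0.111 0.058 rad/s, eef=-0.214 -1.056 0.990 m, tau=-12.531 16.089 7.831 0.565 2.470 N·m.
t=0.780 s (step 78): θ=0.386 -0.516 -0.316 0.511 -0.368 rad, qd=0.020 -0.046 0.114 0.105 0.050 rad/s, eef=-0.216 -1.056 0.991 m, tau=-12.460 15.577 7.483 0.561 2.372 N·m.
t=0.810 s (step 81): θ=0.387 -0.517 -0.313 0.514 -0.366 rad, qd=0.018 -0.038 0.111 0.098 0.044 rad/s, eef=-0.218 -1.055 0.992 m, tau=-12.416 15.254 7.258 0.558 2.308 N·m.
t=0.840 s (step 84): θ=0.387 -0.518 -0.309 0.517 -0.365 rad, qd=0.016 -0.033 0.106 0.092 0.039 rad/s, eef=-0.219 -1.055 0.993 m, tau=-12.389 15.054 7.111 0.557 2.265 N·m.
t=0.870 s (step 87): θ=0.388 -0.519 -0.306 0.520 -0.364 rad, qd=0.014 -0.028 0.098 0.086 0.035 rad/s, eef=-0.221 -1.054 0.994 m.
final eef position (m): -0.221 -1.054 0.994


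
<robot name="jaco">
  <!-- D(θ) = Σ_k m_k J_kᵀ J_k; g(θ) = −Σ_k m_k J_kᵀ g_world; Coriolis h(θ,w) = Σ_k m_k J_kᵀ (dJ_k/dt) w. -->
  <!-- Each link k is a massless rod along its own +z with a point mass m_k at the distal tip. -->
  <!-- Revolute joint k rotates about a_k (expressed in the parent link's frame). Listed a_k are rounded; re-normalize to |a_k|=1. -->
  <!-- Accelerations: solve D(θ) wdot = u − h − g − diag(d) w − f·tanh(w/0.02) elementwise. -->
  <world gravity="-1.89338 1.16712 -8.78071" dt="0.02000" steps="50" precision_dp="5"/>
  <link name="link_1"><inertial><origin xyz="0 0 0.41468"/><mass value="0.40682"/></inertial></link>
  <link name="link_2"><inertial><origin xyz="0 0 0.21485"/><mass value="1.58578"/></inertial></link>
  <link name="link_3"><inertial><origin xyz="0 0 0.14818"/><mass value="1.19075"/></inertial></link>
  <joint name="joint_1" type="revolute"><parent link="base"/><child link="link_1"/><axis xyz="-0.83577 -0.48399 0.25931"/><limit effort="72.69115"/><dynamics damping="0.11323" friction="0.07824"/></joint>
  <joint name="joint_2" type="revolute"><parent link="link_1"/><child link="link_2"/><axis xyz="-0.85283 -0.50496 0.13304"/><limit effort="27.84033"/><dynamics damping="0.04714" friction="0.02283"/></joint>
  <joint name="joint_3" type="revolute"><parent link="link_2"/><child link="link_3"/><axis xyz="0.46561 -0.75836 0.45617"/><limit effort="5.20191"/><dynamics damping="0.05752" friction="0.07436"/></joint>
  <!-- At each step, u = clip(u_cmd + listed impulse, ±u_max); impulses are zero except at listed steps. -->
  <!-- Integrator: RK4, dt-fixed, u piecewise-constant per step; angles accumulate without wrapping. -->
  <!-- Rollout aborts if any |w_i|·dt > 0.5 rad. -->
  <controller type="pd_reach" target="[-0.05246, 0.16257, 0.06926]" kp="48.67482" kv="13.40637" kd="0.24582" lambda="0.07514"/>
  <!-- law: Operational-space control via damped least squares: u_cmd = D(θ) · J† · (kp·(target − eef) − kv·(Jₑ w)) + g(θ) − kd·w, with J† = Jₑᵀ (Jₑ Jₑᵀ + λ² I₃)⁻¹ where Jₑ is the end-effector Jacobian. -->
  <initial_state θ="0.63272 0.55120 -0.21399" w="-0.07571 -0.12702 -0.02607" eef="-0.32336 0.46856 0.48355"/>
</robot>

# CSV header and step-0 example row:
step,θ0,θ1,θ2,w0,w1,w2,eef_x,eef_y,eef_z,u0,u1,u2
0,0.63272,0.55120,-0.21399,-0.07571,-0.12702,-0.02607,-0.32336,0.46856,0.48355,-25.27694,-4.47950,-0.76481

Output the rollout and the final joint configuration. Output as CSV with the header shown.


step,θ0,θ1,θ2,w0,w1,w2,eef_x,eef_y,eef_z,u0,u1,u2
1,0.61724,0.58051,-0.21889,-1.44114,2.97945,-0.45197,-0.32095,0.46639,0.48232,-23.61816,-5.57704,-0.52649
2,0.58022,0.65786,-0.22971,-2.22514,4.66552,-0.61801,-0.31585,0.46125,0.47656,-20.72124,-5.39777,-0.40804
3,0.53145,0.76004,-0.24258,-2.63154,5.49636,-0.66053,-0.30858,0.45331,0.46791,-17.54521,-4.87015,-0.34077
4,0.47702,0.87367,-0.25583,-2.80266,5.84188,-0.65989,-0.29958,0.44289,0.45711,-14.74354,-4.47254,-0.29386
5,0.42073,0.99125,-0.26897,-2.82642,5.91122,-0.65191,-0.28933,0.43048,0.44456,-12.53406,-4.35187,-0.25779
6,0.36493,1.10849,-0.28200,-2.75696,5.82050,-0.64846,-0.27825,0.41659,0.43054,-10.88808,-4.48865,-0.23133
7,0.31113,1.22293,-0.29502,-2.62839,5.63590,-0.65103,-0.26672,0.40169,0.41534,-9.69201,-4.80562,-0.21522
8,0.26029,1.33312,-0.30814,-2.46275,5.39657,-0.65751,-0.25505,0.38621,0.39924,-8.82587,-5.21978,-0.20994
9,0.21297,1.43822,-0.32140,-2.27468,5.12657,-0.66510,-0.24349,0.37048,0.38252,-8.19049,-5.66206,-0.21524
10,0.16954,1.53777,-0.33482,-2.07409,4.84115,-0.67150,-0.23224,0.35478,0.36545,-7.71194,-6.08205,-0.23019
11,0.13017,1.63157,-0.34835,-1.86790,4.55021,-0.67517,-0.22142,0.33934,0.34828,-7.33826,-6.44669,-0.25339
12,0.09492,1.71959,-0.36192,-1.66103,4.26031,-0.67528,-0.21113,0.32433,0.33121,-7.03431,-6.73700,-0.28318
13,0.06378,1.80188,-0.37547,-1.45708,3.97583,-0.67161,-0.20143,0.30986,0.31444,-6.77707,-6.94453,-0.31782
14,0.03666,1.87858,-0.38890,-1.25875,3.69967,-0.66435,-0.19235,0.29604,0.29811,-6.55192,-7.06831,-0.35562
15,0.01343,1.94987,-0.40217,-1.06809,3.43376,-0.65394,-0.18390,0.28292,0.28235,-6.34988,-7.11234,-0.39504
16,-0.00608,2.01598,-0.41521,-0.88667,3.17932,-0.64095,-0.17608,0.27054,0.26724,-6.16571,-7.08366,-0.43474
17,-0.02207,2.07713,-0.42797,-0.71568,2.93711,-0.62603,-0.16886,0.25892,0.25286,-5.99652,-6.99101,-0.47362
18,-0.03475,2.13357,-0.44041,-0.55603,2.70753,-0.60978,-0.16222,0.24807,0.23925,-5.84088,-6.84379,-0.51079
19,-0.04436,2.18556,-0.45252,-0.40834,2.49074,-0.59279,-0.15613,0.23799,0.22643,-5.69817,-6.65144,-0.54561
20,-0.05114,2.23335,-0.46429,-0.27301,2.28675,-0.57555,-0.15055,0.22865,0.21442,-5.56820,-6.42299,-0.57764
21,-0.05534,2.27719,-0.47572,-0.15018,2.09543,-0.55851,-0.14545,0.22004,0.20321,-5.45096,-6.16680,-0.60662
22,-0.05720,2.31733,-0.48680,-0.03986,1.91656,-0.54197,-0.14079,0.21213,0.19279,-5.34627,-5.89041,-0.63246
23,-0.05704,2.35402,-0.49751,0.05121,1.74982,-0.51954,-0.13654,0.20489,0.18314,-5.22773,-5.60076,-0.65629
24,-0.05521,2.38749,-0.50776,0.12775,1.59473,-0.49777,-0.13265,0.19826,0.17426,-5.11179,-5.30518,-0.67644
25,-0.05195,2.41798,-0.51761,0.19491,1.45106,-0.48069,-0.12911,0.19221,0.16610,-5.01467,-5.00857,-0.69262
26,-0.04744,2.44571,-0.52715,0.25298,1.31839,-0.46652,-0.12586,0.18673,0.15862,-4.93429,-4.71451,-0.70581
27,-0.04186,2.47089,-0.53642,0.30243,1.19628,-0.45430,-0.12291,0.18178,0.15177,-4.86870,-4.42598,-0.71666
28,-0.03537,2.49372,-0.54545,0.34377,1.08426,-0.44350,-0.12021,0.17732,0.14549,-4.81608,-4.14534,-0.72560
29,-0.02813,2.51442,-0.55428,0.37764,0.98183,-0.43380,-0.11774,0.17333,0.13975,-4.77477,-3.87444,-0.73297
30,-0.02028,2.53315,-0.56292,0.40466,0.88847,-0.42497,-0.11549,0.16977,0.13450,-4.74322,-3.61462,-0.73906
31,-0.01195,2.55010,-0.57138,0.42550,0.80365,-0.41685,-0.11344,0.16661,0.12969,-4.72002,-3.36684,-0.74410
32,-0.00327,2.56543,-0.57969,0.44081,0.72680,-0.40929,-0.11157,0.16381,0.12528,-4.70386,-3.13168,-0.74829
33,0.00567,2.57930,-0.58784,0.45121,0.65737,-0.40219,-0.10986,0.16134,0.12124,-4.69356,-2.90943,-0.75180
34,0.01477,2.59185,-0.59586,0.45729,0.59482,-0.39544,-0.10830,0.15918,0.11753,-4.68808,-2.70013,-0.75478
35,0.02396,2.60321,-0.60374,0.45962,0.53858,-0.38896,-0.10687,0.15728,0.11412,-4.68646,-2.50360,-0.75735
36,0.03316,2.61350,-0.61149,0.45873,0.48814,-0.38267,-0.10555,0.15562,0.11099,-4.68790,-2.31955,-0.75961
37,0.04231,2.62284,-0.61911,0.45508,0.44298,-0.37651,-0.10435,0.15418,0.10810,-4.69169,-2.14752,-0.76165
38,0.05136,2.63131,-0.62661,0.44911,0.40262,-0.37044,-0.10323,0.15294,0.10544,-4.69721,-1.98699,-0.76353
39,0.06027,2.63903,-0.63399,0.44122,0.36659,-0.36443,-0.10220,0.15186,0.10298,-4.70398,-1.83738,-0.76530
40,0.06901,2.64606,-0.64124,0.43176,0.33447,-0.35844,-0.10124,0.15094,0.10070,-4.71156,-1.69808,-0.76699
41,0.07755,2.65248,-0.64837,0.42104,0.30584,-0.35247,-0.10034,0.15014,0.09860,-4.71962,-1.56843,-0.76864
42,0.08586,2.65836,-0.65539,0.40935,0.28035,-0.34651,-0.09950,0.14947,0.09665,-4.72790,-1.44782,-0.77027
43,0.09393,2.66375,-0.66228,0.39692,0.25765,-0.34054,-0.09872,0.14889,0.09484,-4.73618,-1.33561,-0.77189
44,0.10174,2.66872,-0.66905,0.38397,0.23743,-0.33456,-0.09798,0.14841,0.09316,-4.74430,-1.23118,-0.77352
45,0.10930,2.67330,-0.67571,0.37068,0.21942,-0.32859,-0.09727,0.14800,0.09160,-4.75215,-1.13396,-0.77515
46,0.11658,2.67755,-0.68224,0.35721,0.20335,-0.32263,-0.09660,0.14766,0.09014,-4.75964,-1.04340,-0.77680
47,0.12359,2.68148,-0.68865,0.34369,0.18900,-0.31667,-0.09597,0.14738,0.08879,-4.76672,-0.95896,-0.77846
48,0.13034,2.68515,-0.69494,0.33023,0.17617,-0.31074,-0.09536,0.14715,0.08753,-4.77336,-0.88017,-0.78013
49,0.13681,2.68857,-0.70111,0.31693,0.16468,-0.30482,-0.09477,0.14696,0.08636,-4.77956,-0.80657,-0.78182
50,0.14303,2.69177,-0.70717,0.30387,0.15437,-0.29895,-0.09421,0.14681,0.08527,,,
# final θ (rad): 0.14303 2.69177 -0.70717


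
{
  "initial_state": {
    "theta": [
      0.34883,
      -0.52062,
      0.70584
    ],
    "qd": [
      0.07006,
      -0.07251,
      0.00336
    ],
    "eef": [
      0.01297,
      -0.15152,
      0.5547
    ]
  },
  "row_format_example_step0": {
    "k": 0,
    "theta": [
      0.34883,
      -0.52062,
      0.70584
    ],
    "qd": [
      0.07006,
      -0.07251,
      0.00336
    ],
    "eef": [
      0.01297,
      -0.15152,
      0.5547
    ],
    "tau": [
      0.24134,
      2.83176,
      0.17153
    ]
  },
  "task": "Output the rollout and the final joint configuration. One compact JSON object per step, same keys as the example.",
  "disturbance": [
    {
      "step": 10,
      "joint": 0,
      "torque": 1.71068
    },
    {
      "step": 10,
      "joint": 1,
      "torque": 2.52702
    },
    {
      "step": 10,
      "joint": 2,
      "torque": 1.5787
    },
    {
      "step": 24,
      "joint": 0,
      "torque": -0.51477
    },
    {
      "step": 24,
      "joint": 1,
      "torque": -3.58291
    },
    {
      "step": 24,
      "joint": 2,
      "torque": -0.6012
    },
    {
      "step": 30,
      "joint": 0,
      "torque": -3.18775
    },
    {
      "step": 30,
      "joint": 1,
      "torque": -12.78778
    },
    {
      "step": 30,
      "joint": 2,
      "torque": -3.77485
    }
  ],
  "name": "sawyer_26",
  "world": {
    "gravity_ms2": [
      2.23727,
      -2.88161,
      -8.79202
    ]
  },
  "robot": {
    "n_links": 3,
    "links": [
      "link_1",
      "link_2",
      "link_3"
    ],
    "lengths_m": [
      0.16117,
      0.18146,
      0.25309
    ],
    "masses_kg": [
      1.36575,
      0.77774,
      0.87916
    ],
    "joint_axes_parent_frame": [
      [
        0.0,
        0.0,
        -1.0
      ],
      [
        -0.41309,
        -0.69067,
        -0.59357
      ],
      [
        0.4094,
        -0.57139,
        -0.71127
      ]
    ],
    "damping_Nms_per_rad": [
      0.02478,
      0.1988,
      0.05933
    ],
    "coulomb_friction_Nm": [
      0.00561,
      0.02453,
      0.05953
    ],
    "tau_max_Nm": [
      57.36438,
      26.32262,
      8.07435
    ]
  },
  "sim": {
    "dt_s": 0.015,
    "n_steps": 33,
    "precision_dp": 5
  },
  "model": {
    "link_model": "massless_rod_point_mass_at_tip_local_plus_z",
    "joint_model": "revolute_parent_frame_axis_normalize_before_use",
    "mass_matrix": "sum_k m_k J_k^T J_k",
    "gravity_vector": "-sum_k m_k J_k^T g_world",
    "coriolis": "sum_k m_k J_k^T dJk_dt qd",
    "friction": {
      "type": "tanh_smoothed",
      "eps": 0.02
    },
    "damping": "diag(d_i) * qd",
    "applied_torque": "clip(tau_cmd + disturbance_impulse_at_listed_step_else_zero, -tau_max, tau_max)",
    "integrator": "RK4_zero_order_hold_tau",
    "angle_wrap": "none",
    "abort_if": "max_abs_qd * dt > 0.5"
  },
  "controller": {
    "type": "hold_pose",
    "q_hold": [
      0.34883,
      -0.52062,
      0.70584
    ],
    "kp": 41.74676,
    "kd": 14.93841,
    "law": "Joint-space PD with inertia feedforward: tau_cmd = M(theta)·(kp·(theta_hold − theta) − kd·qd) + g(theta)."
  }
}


{"k":1,"theta":[0.3499,-0.5215,0.70557],"qd":[0.03836,-0.04901,0.0033],"eef":[0.01311,-0.15174,0.55462],"tau":[0.24061,2.80399,0.16894]}
{"k":2,"theta":[0.3506,-0.52207,0.70527],"qd":[0.02059,-0.03148,-0.00053],"eef":[0.01322,-0.15189,0.55457],"tau":[0.23925,2.78209,0.16652]}
{"k":3,"theta":[0.35056,-0.52247,0.70555],"qd":[0.00861,-0.01857,-0.00268],"eef":[0.01329,-0.15198,0.55452],"tau":[0.23757,2.76421,0.16373]}
{"k":4,"theta":[0.35036,-0.52271,0.70584],"qd":[0.00303,-0.00993,-0.00465],"eef":[0.01334,-0.15204,0.55449],"tau":[0.23572,2.75099,0.16115]}
{"k":5,"theta":[0.35014,-0.52285,0.70606],"qd":[0.00811,-0.00376,-0.01451],"eef":[0.01338,-0.15206,0.55447],"tau":[0.23398,2.7418,0.15959]}
{"k":6,"theta":[0.34995,-0.52292,0.70621],"qd":[0.01799,0.00058,-0.02741],"eef":[0.0134,-0.15208,0.55445],"tau":[0.23249,2.73554,0.15872]}
{"k":7,"theta":[0.34979,-0.52295,0.70633],"qd":[0.01901,0.00268,-0.02845],"eef":[0.01341,-0.15208,0.55445],"tau":[0.23134,2.73112,0.15742]}
{"k":8,"theta":[0.34964,-0.52295,0.70644],"qd":[0.01949,0.00394,-0.02829],"eef":[0.01341,-0.15208,0.55444],"tau":[0.23041,2.72788,0.15631]}
{"k":9,"theta":[0.34949,-0.52293,0.70655],"qd":[0.01996,0.00471,-0.02794],"eef":[0.01341,-0.15207,0.55444],"tau":[0.22967,2.72545,0.1554]}
{"k":10,"theta":[0.34936,-0.52291,0.70667],"qd":[0.02048,0.00518,-0.02762],"eef":[0.01341,-0.15206,0.55444],"tau":[1.93975,5.25061,1.73335]}
{"k":11,"theta":[0.35728,-0.5229,0.70647],"qd":[1.0753,0.00231,-0.05317],"eef":[0.01223,-0.15216,0.55445],"tau":[-0.15327,2.15084,-0.20492]}
{"k":12,"theta":[0.37056,-0.52295,0.70681],"qd":[0.75379,-0.0009,0.02414],"eef":[0.01017,-0.15232,0.55443],"tau":[-0.06539,2.26984,-0.13046]}
{"k":13,"theta":[0.38042,-0.52292,0.70705],"qd":[0.51173,-0.0017,0.06914],"eef":[0.00861,-0.1524,0.55443],"tau":[0.00451,2.3641,-0.07004]}
{"k":14,"theta":[0.3873,-0.52288,0.70756],"qd":[0.3517,0.00117,0.06609],"eef":[0.00746,-0.15244,0.55442],"tau":[0.05989,2.43875,-0.01943]}
{"k":15,"theta":[0.39203,-0.5228,0.70804],"qd":[0.22427,0.00257,0.0663],"eef":[0.00664,-0.15245,0.55442],"tau":[0.10377,2.49879,0.02057]}
{"k":16,"theta":[0.39507,-0.5227,0.7085],"qd":[0.12727,0.00336,0.06352],"eef":[0.00606,-0.15243,0.55441],"tau":[0.13848,2.54719,0.05252]}
{"k":17,"theta":[0.39685,-0.5226,0.7089],"qd":[0.0545,0.00354,0.05896],"eef":[0.00569,-0.15241,0.55441],"tau":[0.16575,2.58626,0.07792]}
{"k":18,"theta":[0.39773,-0.52249,0.70918],"qd":[0.0073,0.00324,0.04794],"eef":[0.00548,-0.15238,0.55441],"tau":[0.18653,2.61784,0.09806]}
{"k":19,"theta":[0.398,-0.5224,0.7093],"qd":[-0.02866,0.00258,0.0397],"eef":[0.00539,-0.15236,0.55442],"tau":[0.20274,2.64334,0.11392]}
{"k":20,"theta":[0.39784,-0.52231,0.70928],"qd":[-0.05323,0.00183,0.03116],"eef":[0.0054,-0.15234,0.55443],"tau":[0.21517,2.66387,0.12644]}
{"k":21,"theta":[0.39736,-0.52224,0.70915],"qd":[-0.07076,0.00106,0.02408],"eef":[0.00547,-0.15232,0.55444],"tau":[0.22472,2.68031,0.13625]}
{"k":22,"theta":[0.39666,-0.52218,0.70893],"qd":[-0.08061,0.00022,0.01672],"eef":[0.0056,-0.1523,0.55445],"tau":[0.23173,2.69341,0.14383]}
{"k":23,"theta":[0.3958,-0.52214,0.70866],"qd":[-0.08769,-0.00073,0.01237],"eef":[0.00577,-0.15229,0.55446],"tau":[0.23685,2.7037,0.14945]}
{"k":24,"theta":[0.39481,-0.52211,0.70838],"qd":[-0.09426,-0.00162,0.01138],"eef":[0.00596,-0.15228,0.55448],"tau":[-0.27412,-0.87125,-0.44761]}
{"k":25,"theta":[0.3945,-0.52567,0.71051],"qd":[0.06327,-0.46723,0.25081],"eef":[0.00663,-0.15314,0.55405],"tau":[0.36168,3.5296,0.31206]}
{"k":26,"theta":[0.39625,-0.53156,0.71211],"qd":[0.11814,-0.32626,0.02905],"eef":[0.00773,-0.1546,0.5534],"tau":[0.34451,3.37507,0.3026]}
{"k":27,"theta":[0.39785,-0.5357,0.7119],"qd":[0.0454,-0.23207,0.00975],"eef":[0.00867,-0.15564,0.55298],"tau":[0.32984,3.25246,0.28295]}
{"k":28,"theta":[0.39841,-0.5386,0.71161],"qd":[-0.01136,-0.16088,0.00461],"eef":[0.00944,-0.15637,0.55268],"tau":[0.31662,3.1539,0.26505]}
{"k":29,"theta":[0.39826,-0.54057,0.71127],"qd":[-0.04758,-0.10666,-0.00039],"eef":[0.01007,-0.15687,0.55248],"tau":[0.30446,3.07456,0.24939]}
{"k":30,"theta":[0.39768,-0.54182,0.71085],"qd":[-0.06455,-0.06443,-0.01285],"eef":[0.01059,-0.15718,0.55235],"tau":[-2.89401,-9.77712,-3.53827]}
{"k":31,"theta":[0.39699,-0.55218,0.71048],"qd":[-0.01237,-1.31061,-0.05775],"eef":[0.01367,-0.15972,0.55124],"tau":[1.00862,5.87935,1.08349]}
{"k":32,"theta":[0.39629,-0.56929,0.70992],"qd":[-0.07196,-0.97265,-0.02456],"eef":[0.0187,-0.16387,0.54933],"tau":[0.85521,5.2853,0.90953]}
{"k":33,"theta":[0.39492,-0.58186,0.7097],"qd":[-0.06739,-0.69927,-0.06218],"eef":[0.02253,-0.16684,0.54786]}
{"summary": "final theta (rad): 0.39492 -0.58186 0.70970"}


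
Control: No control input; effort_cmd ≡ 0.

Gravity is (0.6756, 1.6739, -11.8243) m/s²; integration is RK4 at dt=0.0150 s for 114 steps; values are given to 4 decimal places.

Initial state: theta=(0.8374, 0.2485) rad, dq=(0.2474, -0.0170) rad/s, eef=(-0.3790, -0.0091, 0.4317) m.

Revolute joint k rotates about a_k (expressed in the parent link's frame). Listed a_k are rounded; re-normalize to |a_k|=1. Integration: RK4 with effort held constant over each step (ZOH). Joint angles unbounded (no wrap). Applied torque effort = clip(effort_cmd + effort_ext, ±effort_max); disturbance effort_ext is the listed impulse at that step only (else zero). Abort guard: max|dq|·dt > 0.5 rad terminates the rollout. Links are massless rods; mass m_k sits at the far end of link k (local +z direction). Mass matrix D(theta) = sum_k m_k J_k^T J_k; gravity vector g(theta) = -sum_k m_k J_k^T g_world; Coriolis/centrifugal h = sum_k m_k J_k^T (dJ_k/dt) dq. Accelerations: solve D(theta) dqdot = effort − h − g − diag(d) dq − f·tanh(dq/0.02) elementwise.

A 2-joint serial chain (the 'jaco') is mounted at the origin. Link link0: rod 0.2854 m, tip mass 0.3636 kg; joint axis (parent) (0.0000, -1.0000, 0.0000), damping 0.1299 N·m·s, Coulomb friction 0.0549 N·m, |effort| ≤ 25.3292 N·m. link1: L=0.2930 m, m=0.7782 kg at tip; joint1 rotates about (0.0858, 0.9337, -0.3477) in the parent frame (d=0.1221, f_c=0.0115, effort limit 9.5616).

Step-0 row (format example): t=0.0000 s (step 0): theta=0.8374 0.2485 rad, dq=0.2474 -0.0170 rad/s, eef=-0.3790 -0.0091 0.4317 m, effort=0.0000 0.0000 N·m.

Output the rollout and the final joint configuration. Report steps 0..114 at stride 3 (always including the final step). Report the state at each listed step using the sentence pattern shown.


t=0.0450 s (step 3): theta=0.8754 0.2779 rad, dq=1.3652 1.1412 rad/s, eef=-0.3886 -0.0105 0.4216 m, effort=0.0000 0.0000 N·m.
t=0.0900 s (step 6): theta=0.9562 0.3407 rad, dq=2.1979 1.5728 rad/s, eef=-0.4080 -0.0139 0.3993 m, effort=0.0000 0.0000 N·m.
t=0.1350 s (step 9): theta=1.0716 0.4139 rad, dq=2.9213 1.6225 rad/s, eef=-0.4364 -0.0181 0.3624 m, effort=0.0000 0.0000 N·m.
t=0.1800 s (step 12): theta=1.2180 0.4814 rad, dq=3.5674 1.3130 rad/s, eef=-0.4719 -0.0225 0.3077 m, effort=0.0000 0.0000 N·m.
t=0.2250 s (step 15): theta=1.3909 0.5251 rad, dq=4.0944 0.5374 rad/s, eef=-0.5106 -0.0254 0.2310 m, effort=0.0000 0.0000 N·m.
t=0.2700 s (step 18): theta=1.5835 0.5211 rad, dq=4.4216 -0.8118 rad/s, eef=-0.5459 -0.0251 0.1281 m, effort=0.0000 0.0000 N·m.
t=0.3150 s (step 21): theta=1.7839 0.4414 rad, dq=4.4273 -2.8369 rad/s, eef=-0.5657 -0.0199 -0.0037 m, effort=0.0000 0.0000 N·m.
t=0.3600 s (step 24): theta=1.9788 0.2623 rad, dq=4.2615 -5.0217 rad/s, eef=-0.5509 -0.0098 -0.1612 m, effort=0.0000 0.0000 N·m.
t=0.4050 s (step 27): theta=2.1822 0.0257 rad, dq=5.0752 -4.8013 rad/s, eef=-0.4776 -0.0007 -0.3262 m, effort=0.0000 0.0000 N·m.
t=0.4500 s (step 30): theta=2.4562 -0.1195 rad, dq=7.1371 -1.4928 rad/s, eef=-0.3397 0.0023 -0.4670 m, effort=0.0000 0.0000 N·m.
t=0.4950 s (step 33): theta=2.8119 -0.1267 rad, dq=8.4247 0.7394 rad/s, eef=-0.1538 0.0024 -0.5565 m, effort=0.0000 0.0000 N·m.
t=0.5400 s (step 36): theta=3.1928 -0.0904 rad, dq=8.3147 0.5670 rad/s, eef=0.0543 0.0019 -0.5753 m, effort=0.0000 0.0000 N·m.
t=0.5850 s (step 39): theta=3.5503 -0.0869 rad, dq=7.5416 -0.3573 rad/s, eef=0.2513 0.0018 -0.5204 m, effort=0.0000 0.0000 N·m.
t=0.6300 s (step 42): theta=3.8703 -0.1149 rad, dq=6.6750 -0.8027 rad/s, eef=0.4075 0.0023 -0.4093 m, effort=0.0000 0.0000 N·m.
t=0.6750 s (step 45): theta=4.1499 -0.1541 rad, dq=5.7321 -0.9147 rad/s, eef=0.5092 0.0027 -0.2712 m, effort=0.0000 0.0000 N·m.
t=0.7200 s (step 48): theta=4.3842 -0.1976 rad, dq=4.6573 -1.0373 rad/s, eef=0.5601 0.0031 -0.1338 m, effort=0.0000 0.0000 N·m.
t=0.7650 s (step 51): theta=4.5676 -0.2493 rad, dq=3.4829 -1.2810 rad/s, eef=0.5742 0.0033 -0.0152 m, effort=0.0000 0.0000 N·m.
t=0.8100 s (step 54): theta=4.6972 -0.3142 rad, dq=2.2754 -1.6129 rad/s, eef=0.5670 0.0031 0.0764 m, effort=0.0000 0.0000 N·m.
t=0.8550 s (step 57): theta=4.7727 -0.3949 rad, dq=1.0852 -1.9707 rad/s, eef=0.5512 0.0024 0.1394 m, effort=0.0000 0.0000 N·m.
t=0.9000 s (step 60): theta=4.7956 -0.4908 rad, dq=-0.0486 -2.2641 rad/s, eef=0.5353 0.0006 0.1751 m, effort=0.0000 0.0000 N·m.
t=0.9450 s (step 63): theta=4.7710 -0.5934 rad, dq=-1.0418 -2.2866 rad/s, eef=0.5244 -0.0022 0.1855 m, effort=0.0000 0.0000 N·m.
t=0.9900 s (step 66): theta=4.7027 -0.6939 rad, dq=-1.9753 -2.1330 rad/s, eef=0.5205 -0.0059 0.1720 m, effort=0.0000 0.0000 N·m.
t=1.0350 s (step 69): theta=4.5950 -0.7800 rad, dq=-2.7873 -1.6173 rad/s, eef=0.5233 -0.0098 0.1346 m, effort=0.0000 0.0000 N·m.
t=1.0800 s (step 72): theta=4.4550 -0.8314 rad, dq=-3.3892 -0.5607 rad/s, eef=0.5303 -0.0124 0.0724 m, effort=0.0000 0.0000 N·m.
t=1.1250 s (step 75): theta=4.2953 -0.8198 rad, dq=-3.6372 1.1994 rad/s, eef=0.5361 -0.0118 -0.0158 m, effort=0.0000 0.0000 N·m.
t=1.1700 s (step 78): theta=4.1364 -0.7096 rad, dq=-3.3125 3.8639 rad/s, eef=0.5312 -0.0066 -0.1299 m, effort=0.0000 0.0000 N·m.
t=1.2150 s (step 81): theta=4.0058 -0.4618 rad, dq=-2.4710 7.1073 rad/s, eef=0.4991 0.0012 -0.2646 m, effort=0.0000 0.0000 N·m.
t=1.2600 s (step 84): theta=3.8939 -0.1193 rad, dq=-2.9938 7.0075 rad/s, eef=0.4178 0.0023 -0.3987 m, effort=0.0000 0.0000 N·m.
t=1.3050 s (step 87): theta=3.7074 0.1021 rad, dq=-5.2816 2.7898 rad/s, eef=0.2859 -0.0031 -0.5021 m, effort=0.0000 0.0000 N·m.
t=1.3500 s (step 90): theta=3.4325 0.1540 rad, dq=-6.7284 -0.1389 rad/s, eef=0.1249 -0.0050 -0.5632 m, effort=0.0000 0.0000 N·m.
t=1.3950 s (step 93): theta=3.1214 0.1236 rad, dq=-6.9101 -0.8874 rad/s, eef=-0.0453 -0.0038 -0.5756 m, effort=0.0000 0.0000 N·m.
t=1.4400 s (step 96): theta=2.8240 0.0956 rad, dq=-6.2158 -0.2391 rad/s, eef=-0.2050 -0.0028 -0.5402 m, effort=0.0000 0.0000 N·m.
t=1.4850 s (step 99): theta=2.5653 0.1018 rad, dq=-5.2765 0.4460 rad/s, eef=-0.3377 -0.0030 -0.4687 m, effort=0.0000 0.0000 N·m.
t=1.5300 s (step 102): theta=2.3494 0.1305 rad, dq=-4.3158 0.7785 rad/s, eef=-0.4351 -0.0041 -0.3794 m, effort=0.0000 0.0000 N·m.
t=1.5750 s (step 105): theta=2.1772 0.1688 rad, dq=-3.3322 0.9035 rad/s, eef=-0.4984 -0.0056 -0.2899 m, effort=0.0000 0.0000 N·m.
t=1.6200 s (step 108): theta=2.0501 0.2111 rad, dq=-2.3098 0.9787 rad/s, eef=-0.5345 -0.0074 -0.2134 m, effort=0.0000 0.0000 N·m.
t=1.6650 s (step 111): theta=1.9696 0.2567 rad, dq=-1.2688 1.0409 rad/s, eef=-0.5521 -0.0095 -0.1576 m, effort=0.0000 0.0000 N·m.
t=1.7100 s (step 114): theta=1.9356 0.3040 rad, dq=-0.2488 1.0452 rad/s, eef=-0.5584 -0.0119 -0.1260 m.
final theta (rad): 1.9356 0.3040


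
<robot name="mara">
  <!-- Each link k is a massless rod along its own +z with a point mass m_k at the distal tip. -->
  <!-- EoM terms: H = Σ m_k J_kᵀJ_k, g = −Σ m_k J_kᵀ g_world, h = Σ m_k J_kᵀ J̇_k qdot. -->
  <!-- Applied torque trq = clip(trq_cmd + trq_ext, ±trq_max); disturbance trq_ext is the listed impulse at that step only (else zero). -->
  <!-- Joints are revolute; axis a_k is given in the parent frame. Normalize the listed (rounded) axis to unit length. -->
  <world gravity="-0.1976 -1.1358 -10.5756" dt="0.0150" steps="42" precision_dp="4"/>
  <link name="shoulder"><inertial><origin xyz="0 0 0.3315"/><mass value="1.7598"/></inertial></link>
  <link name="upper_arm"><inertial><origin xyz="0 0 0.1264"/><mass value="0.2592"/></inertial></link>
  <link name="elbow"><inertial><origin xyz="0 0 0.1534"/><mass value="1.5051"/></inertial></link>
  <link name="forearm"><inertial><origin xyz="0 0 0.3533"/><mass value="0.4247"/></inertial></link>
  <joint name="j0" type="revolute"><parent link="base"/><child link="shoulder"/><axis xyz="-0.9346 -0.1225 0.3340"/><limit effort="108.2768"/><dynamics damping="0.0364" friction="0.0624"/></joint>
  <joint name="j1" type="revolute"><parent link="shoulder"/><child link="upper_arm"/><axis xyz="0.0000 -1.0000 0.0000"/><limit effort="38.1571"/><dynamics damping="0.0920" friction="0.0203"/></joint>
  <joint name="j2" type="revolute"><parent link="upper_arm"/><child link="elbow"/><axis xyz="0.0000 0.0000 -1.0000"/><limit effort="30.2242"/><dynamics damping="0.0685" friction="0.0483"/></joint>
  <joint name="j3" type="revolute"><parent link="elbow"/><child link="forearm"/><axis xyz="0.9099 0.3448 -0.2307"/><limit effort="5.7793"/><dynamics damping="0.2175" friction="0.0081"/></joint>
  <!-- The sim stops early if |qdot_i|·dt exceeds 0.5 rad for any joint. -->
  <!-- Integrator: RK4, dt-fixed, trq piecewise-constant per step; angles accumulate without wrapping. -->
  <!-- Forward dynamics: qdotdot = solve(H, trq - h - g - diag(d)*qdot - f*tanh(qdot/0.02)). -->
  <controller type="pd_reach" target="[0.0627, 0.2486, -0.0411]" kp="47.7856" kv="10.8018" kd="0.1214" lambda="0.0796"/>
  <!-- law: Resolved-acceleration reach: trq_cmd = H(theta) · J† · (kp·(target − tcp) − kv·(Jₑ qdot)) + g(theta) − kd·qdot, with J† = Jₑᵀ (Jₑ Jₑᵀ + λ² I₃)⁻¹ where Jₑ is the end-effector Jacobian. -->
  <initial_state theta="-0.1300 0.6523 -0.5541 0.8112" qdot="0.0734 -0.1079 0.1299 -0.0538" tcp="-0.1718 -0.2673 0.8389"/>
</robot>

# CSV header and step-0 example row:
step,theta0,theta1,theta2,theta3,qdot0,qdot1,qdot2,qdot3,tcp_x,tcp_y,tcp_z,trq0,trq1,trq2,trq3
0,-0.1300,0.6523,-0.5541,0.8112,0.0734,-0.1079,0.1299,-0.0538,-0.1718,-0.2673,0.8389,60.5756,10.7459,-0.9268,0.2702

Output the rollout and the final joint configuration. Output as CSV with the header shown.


step,theta0,theta1,theta2,theta3,qdot0,qdot1,qdot2,qdot3,tcp_x,tcp_y,tcp_z,trq0,trq1,trq2,trq3
1,-0.1184,0.6605,-0.5473,0.8368,1.4783,1.1694,0.8052,3.3810,-0.1707,-0.2644,0.8360,52.5158,8.4678,-0.9424,-0.0800
2,-0.0871,0.6847,-0.5294,0.9051,2.7014,2.0189,1.6095,5.6336,-0.1689,-0.2565,0.8273,43.4350,5.6950,-0.9717,-0.0463
3,-0.0387,0.7183,-0.4990,0.9994,3.7587,2.4339,2.4699,6.8681,-0.1673,-0.2434,0.8138,33.9872,2.8892,-0.9889,0.1709
4,0.0243,0.7552,-0.4558,1.1062,4.6529,2.4575,3.3173,7.3175,-0.1664,-0.2254,0.7961,24.9237,0.4367,-0.9833,0.4310
5,0.0995,0.7900,-0.4002,1.2156,5.3826,2.1607,4.0917,7.2428,-0.1659,-0.2031,0.7751,16.7218,-1.4645,-0.9563,0.6485
6,0.1844,0.8185,-0.3340,1.3215,5.9444,1.6210,4.7328,6.8874,-0.1656,-0.1774,0.7515,9.5119,-2.7865,-0.9137,0.7813
7,0.2765,0.8376,-0.2596,1.4213,6.3337,0.9115,5.1785,6.4468,-0.1653,-0.1492,0.7259,3.2007,-3.5957,-0.8607,0.8165
8,0.3731,0.8452,-0.1803,1.5148,6.5473,0.0995,5.3712,6.0565,-0.1645,-0.1194,0.6988,-2.3815,-3.9881,-0.7995,0.7588
9,0.4716,0.8404,-0.1003,1.6033,6.5873,-0.7482,5.2679,5.7878,-0.1631,-0.0885,0.6707,-7.3797,-4.0526,-0.7295,0.6242
10,0.5696,0.8229,-0.0240,1.6888,6.4662,-1.5765,4.8652,5.6482,-0.1611,-0.0571,0.6417,-11.8532,-3.8581,-0.6507,0.4363
11,0.6646,0.7936,0.0441,1.7730,6.2072,-2.3353,4.1947,5.6006,-0.1585,-0.0256,0.6122,-15.7822,-3.4653,-0.5641,0.2211
12,0.7550,0.7536,0.1006,1.8567,5.8430,-2.9859,3.3221,5.5860,-0.1554,0.0054,0.5826,-19.1043,-2.9408,-0.4732,0.0030
13,0.8393,0.7048,0.1431,1.9402,5.4103,-3.5067,2.3319,5.5486,-0.1520,0.0355,0.5532,-21.7693,-2.3580,-0.3834,-0.1995
14,0.9170,0.6493,0.1703,2.0226,4.9441,-3.8932,1.3082,5.4535,-0.1485,0.0642,0.5244,-23.7726,-1.7828,-0.2998,-0.3760
15,0.9875,0.5889,0.1825,2.1032,4.4731,-4.1552,0.3197,5.2896,-0.1447,0.0910,0.4965,-25.1540,-1.2584,-0.2266,-0.5234
16,1.0511,0.5253,0.1806,2.1808,4.0185,-4.3128,-0.5500,5.0531,-0.1410,0.1155,0.4696,-25.9855,-0.8099,-0.1826,-0.6434
17,1.1082,0.4601,0.1666,2.2544,3.5925,-4.3833,-1.3040,4.7721,-0.1375,0.1376,0.4441,-26.3304,-0.4154,-0.1530,-0.7433
18,1.1591,0.3943,0.1421,2.3237,3.2027,-4.3836,-1.9362,4.4634,-0.1341,0.1570,0.4200,-26.2577,-0.0571,-0.1334,-0.8274
19,1.2044,0.3289,0.1092,2.3881,2.8530,-4.3279,-2.4403,4.1380,-0.1311,0.1740,0.3975,-25.8332,0.2846,-0.1231,-0.8989
20,1.2449,0.2648,0.0696,2.4477,2.5449,-4.2264,-2.8148,3.8025,-0.1284,0.1885,0.3766,-25.1164,0.6290,-0.1214,-0.9596
21,1.2810,0.2024,0.0254,2.5021,2.2784,-4.0857,-3.0601,3.4597,-0.1262,0.2009,0.3574,-24.1628,0.9905,-0.1280,-1.0103
22,1.3135,0.1425,-0.0215,2.5513,2.0527,-3.9091,-3.1791,3.1105,-0.1245,0.2113,0.3398,-23.0273,1.3756,-0.1422,-1.0508
23,1.3429,0.0855,-0.0693,2.5953,1.8664,-3.6979,-3.1789,2.7557,-0.1234,0.2202,0.3240,-21.7686,1.7805,-0.1633,-1.0809
24,1.3697,0.0318,-0.1164,2.6339,1.7178,-3.4526,-3.0741,2.3984,-0.1227,0.2277,0.3099,-20.4533,2.1910,-0.1896,-1.1004
25,1.3946,-0.0179,-0.1612,2.6673,1.6043,-3.1745,-2.8883,2.0446,-0.1226,0.2343,0.2973,-19.1571,2.5840,-0.2185,-1.1095
26,1.4181,-0.0631,-0.2028,2.6953,1.5230,-2.8665,-2.6535,1.7037,-0.1227,0.2401,0.2862,-17.9613,2.9316,-0.2463,-1.1090
27,1.4405,-0.1036,-0.2408,2.7185,1.4700,-2.5340,-2.4044,1.3859,-0.1231,0.2454,0.2763,-16.9433,3.2076,-0.2692,-1.1001
28,1.4623,-0.1390,-0.2751,2.7371,1.4405,-2.1845,-2.1718,1.1000,-0.1234,0.2504,0.2674,-16.1646,3.3935,-0.2842,-1.0839
29,1.4839,-0.1691,-0.3062,2.7517,1.4291,-1.8272,-1.9758,0.8512,-0.1237,0.2552,0.2592,-15.6610,3.4813,-0.2894,-1.0617
30,1.5053,-0.1938,-0.3347,2.7629,1.4300,-1.4717,-1.8245,0.6403,-0.1238,0.2599,0.2517,-15.4397,3.4733,-0.2849,-1.0343
31,1.5268,-0.2133,-0.3612,2.7711,1.4375,-1.1271,-1.7164,0.4650,-0.1236,0.2645,0.2445,-15.4820,3.3792,-0.2714,-1.0022
32,1.5484,-0.2277,-0.3864,2.7770,1.4465,-0.8014,-1.6446,0.3214,-0.1231,0.2690,0.2376,-15.7511,3.2126,-0.2506,-0.9658
33,1.5702,-0.2375,-0.4107,2.7809,1.4524,-0.5014,-1.6006,0.2052,-0.1223,0.2735,0.2308,-16.1989,2.9878,-0.2238,-0.9253
34,1.5920,-0.2430,-0.4345,2.7833,1.4519,-0.2324,-1.5764,0.1125,-0.1211,0.2780,0.2241,-16.7732,2.7183,-0.1925,-0.8808
35,1.6137,-0.2447,-0.4580,2.7844,1.4425,0.0012,-1.5655,0.0398,-0.1196,0.2825,0.2174,-17.4222,2.4164,-0.1579,-0.8328
36,1.6352,-0.2433,-0.4814,2.7846,1.4228,0.1927,-1.5677,-0.0128,-0.1178,0.2869,0.2107,-18.1010,2.0920,-0.1203,-0.7825
37,1.6563,-0.2392,-0.5050,2.7842,1.3922,0.3438,-1.5799,-0.0469,-0.1158,0.2913,0.2039,-18.7623,1.7543,-0.0807,-0.7311
38,1.6768,-0.2333,-0.5287,2.7833,1.3509,0.4539,-1.5863,-0.0744,-0.1136,0.2957,0.1972,-19.3650,1.4126,-0.0414,-0.6765
39,1.6967,-0.2259,-0.5525,2.7820,1.3002,0.5228,-1.5886,-0.0959,-0.1112,0.3000,0.1905,-19.8850,1.0718,-0.0024,-0.6195
40,1.7158,-0.2179,-0.5763,2.7804,1.2415,0.5505,-1.5880,-0.1122,-0.1087,0.3041,0.1838,-20.3043,0.7369,0.0359,-0.5612
41,1.7339,-0.2097,-0.6001,2.7787,1.1766,0.5380,-1.5844,-0.1248,-0.1061,0.3082,0.1772,-20.6115,0.4126,0.0730,-0.5025
42,1.7511,-0.2020,-0.6238,2.7767,1.1075,0.4866,-1.5774,-0.1355,-0.1034,0.3122,0.1707,,,,
# final theta (rad): 1.7511 -0.2020 -0.6238 2.7767


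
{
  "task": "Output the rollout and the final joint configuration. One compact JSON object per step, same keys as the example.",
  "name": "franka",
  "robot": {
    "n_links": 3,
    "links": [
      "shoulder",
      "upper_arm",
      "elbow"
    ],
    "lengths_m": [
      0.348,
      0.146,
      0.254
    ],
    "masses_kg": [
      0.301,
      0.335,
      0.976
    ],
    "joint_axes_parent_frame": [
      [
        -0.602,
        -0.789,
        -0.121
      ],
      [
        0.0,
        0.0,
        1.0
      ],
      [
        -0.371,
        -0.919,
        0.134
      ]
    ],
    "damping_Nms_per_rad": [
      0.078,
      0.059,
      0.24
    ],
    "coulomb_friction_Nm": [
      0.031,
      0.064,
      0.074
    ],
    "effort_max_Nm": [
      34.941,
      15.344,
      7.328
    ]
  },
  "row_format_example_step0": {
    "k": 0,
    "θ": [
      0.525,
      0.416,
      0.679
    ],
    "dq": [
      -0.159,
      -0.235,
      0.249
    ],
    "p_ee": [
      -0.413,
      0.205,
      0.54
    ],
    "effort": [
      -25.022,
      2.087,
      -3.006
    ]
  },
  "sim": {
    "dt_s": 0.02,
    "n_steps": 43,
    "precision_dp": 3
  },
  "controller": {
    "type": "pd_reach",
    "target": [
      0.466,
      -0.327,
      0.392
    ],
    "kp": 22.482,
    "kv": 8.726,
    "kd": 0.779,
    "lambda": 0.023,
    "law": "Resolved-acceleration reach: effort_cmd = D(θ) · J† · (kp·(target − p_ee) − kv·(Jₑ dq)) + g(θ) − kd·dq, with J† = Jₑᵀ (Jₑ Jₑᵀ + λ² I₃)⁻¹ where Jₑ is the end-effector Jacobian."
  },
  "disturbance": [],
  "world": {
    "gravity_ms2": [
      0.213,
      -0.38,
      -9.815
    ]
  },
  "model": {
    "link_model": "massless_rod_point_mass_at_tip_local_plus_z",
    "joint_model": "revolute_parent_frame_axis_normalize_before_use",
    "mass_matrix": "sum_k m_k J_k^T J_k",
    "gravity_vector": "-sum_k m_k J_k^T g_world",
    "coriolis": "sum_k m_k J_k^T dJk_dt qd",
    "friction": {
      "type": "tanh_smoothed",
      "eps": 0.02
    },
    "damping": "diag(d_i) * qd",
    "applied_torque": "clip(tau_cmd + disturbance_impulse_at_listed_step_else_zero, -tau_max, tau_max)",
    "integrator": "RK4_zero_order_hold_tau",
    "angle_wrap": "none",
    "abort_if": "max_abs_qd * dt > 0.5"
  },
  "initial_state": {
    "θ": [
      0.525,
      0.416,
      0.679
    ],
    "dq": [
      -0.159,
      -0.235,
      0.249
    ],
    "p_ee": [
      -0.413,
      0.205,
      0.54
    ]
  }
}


{"k":1,"\u03b8":[0.508,0.384,0.705],"dq":[-1.492,-2.73,2.29],"p_ee":[-0.409,0.202,0.541],"effort":[-20.187,3.662,-4.359]}
{"k":2,"\u03b8":[0.479,0.36,0.739],"dq":[-1.457,0.074,1.206],"p_ee":[-0.401,0.193,0.545],"effort":[-16.867,0.862,-3.007]}
{"k":3,"\u03b8":[0.442,0.344,0.773],"dq":[-2.242,-1.519,2.138],"p_ee":[-0.389,0.179,0.553],"effort":[-13.517,1.957,-3.436]}
{"k":4,"\u03b8":[0.397,0.327,0.809],"dq":[-2.27,-0.316,1.423],"p_ee":[-0.374,0.163,0.563],"effort":[-11.112,0.663,-2.509]}
{"k":5,"\u03b8":[0.348,0.316,0.839],"dq":[-2.604,-0.746,1.589],"p_ee":[-0.357,0.144,0.574],"effort":[-8.871,0.853,-2.433]}
{"k":6,"\u03b8":[0.295,0.304,0.868],"dq":[-2.697,-0.459,1.295],"p_ee":[-0.336,0.124,0.586],"effort":[-7.073,0.431,-2.009]}
{"k":7,"\u03b8":[0.24,0.295,0.892],"dq":[-2.814,-0.47,1.177],"p_ee":[-0.314,0.103,0.599],"effort":[-5.487,0.3,-1.795]}
{"k":8,"\u03b8":[0.183,0.286,0.914],"dq":[-2.869,-0.401,1.003],"p_ee":[-0.29,0.082,0.61],"effort":[-4.121,0.112,-1.569]}
{"k":9,"\u03b8":[0.126,0.279,0.933],"dq":[-2.9,-0.363,0.853],"p_ee":[-0.265,0.059,0.621],"effort":[-2.911,-0.034,-1.393]}
{"k":10,"\u03b8":[0.068,0.272,0.948],"dq":[-2.903,-0.327,0.709],"p_ee":[-0.239,0.037,0.631],"effort":[-1.832,-0.168,-1.241]}
{"k":11,"\u03b8":[0.01,0.266,0.961],"dq":[-2.887,-0.297,0.575],"p_ee":[-0.212,0.014,0.64],"effort":[-0.856,-0.289,-1.111]}
{"k":12,"\u03b8":[-0.047,0.26,0.971],"dq":[-2.853,-0.272,0.451],"p_ee":[-0.184,-0.008,0.647],"effort":[0.032,-0.398,-0.997]}
{"k":13,"\u03b8":[-0.104,0.255,0.979],"dq":[-2.805,-0.251,0.338],"p_ee":[-0.156,-0.031,0.652],"effort":[0.847,-0.497,-0.896]}
{"k":14,"\u03b8":[-0.159,0.25,0.985],"dq":[-2.745,-0.232,0.235],"p_ee":[-0.128,-0.052,0.656],"effort":[1.598,-0.587,-0.804]}
{"k":15,"\u03b8":[-0.214,0.246,0.988],"dq":[-2.676,-0.217,0.143],"p_ee":[-0.1,-0.074,0.658],"effort":[2.291,-0.669,-0.719]}
{"k":16,"\u03b8":[-0.266,0.241,0.99],"dq":[-2.599,-0.204,0.061],"p_ee":[-0.072,-0.094,0.659],"effort":[2.932,-0.743,-0.639]}
{"k":17,"\u03b8":[-0.317,0.237,0.991],"dq":[-2.52,-0.201,0.005],"p_ee":[-0.045,-0.114,0.658],"effort":[3.526,-0.803,-0.581]}
{"k":18,"\u03b8":[-0.367,0.233,0.99],"dq":[-2.442,-0.208,-0.019],"p_ee":[-0.019,-0.133,0.656],"effort":[4.08,-0.853,-0.551]}
{"k":19,"\u03b8":[-0.415,0.229,0.99],"dq":[-2.357,-0.203,-0.042],"p_ee":[0.007,-0.151,0.652],"effort":[4.587,-0.908,-0.517]}
{"k":20,"\u03b8":[-0.461,0.225,0.989],"dq":[-2.265,-0.189,-0.078],"p_ee":[0.032,-0.168,0.647],"effort":[5.047,-0.966,-0.466]}
{"k":21,"\u03b8":[-0.505,0.222,0.987],"dq":[-2.171,-0.179,-0.113],"p_ee":[0.056,-0.185,0.642],"effort":[5.464,-1.014,-0.41]}
{"k":22,"\u03b8":[-0.548,0.218,0.984],"dq":[-2.075,-0.173,-0.143],"p_ee":[0.079,-0.2,0.635],"effort":[5.842,-1.053,-0.354]}
{"k":23,"\u03b8":[-0.588,0.215,0.981],"dq":[-1.98,-0.169,-0.168],"p_ee":[0.101,-0.214,0.628],"effort":[6.181,-1.085,-0.298]}
{"k":24,"\u03b8":[-0.627,0.212,0.977],"dq":[-1.886,-0.167,-0.188],"p_ee":[0.122,-0.228,0.62],"effort":[6.484,-1.111,-0.245]}
{"k":25,"\u03b8":[-0.664,0.208,0.973],"dq":[-1.792,-0.165,-0.204],"p_ee":[0.142,-0.24,0.611],"effort":[6.753,-1.133,-0.193]}
{"k":26,"\u03b8":[-0.699,0.205,0.969],"dq":[-1.701,-0.164,-0.216],"p_ee":[0.16,-0.252,0.603],"effort":[6.991,-1.149,-0.144]}
{"k":27,"\u03b8":[-0.732,0.202,0.965],"dq":[-1.611,-0.164,-0.225],"p_ee":[0.178,-0.263,0.594],"effort":[7.2,-1.162,-0.097]}
{"k":28,"\u03b8":[-0.763,0.198,0.96],"dq":[-1.524,-0.164,-0.23],"p_ee":[0.195,-0.273,0.585],"effort":[7.382,-1.171,-0.053]}
{"k":29,"\u03b8":[-0.793,0.195,0.956],"dq":[-1.44,-0.165,-0.232],"p_ee":[0.211,-0.282,0.576],"effort":[7.54,-1.177,-0.01]}
{"k":30,"\u03b8":[-0.821,0.192,0.951],"dq":[-1.358,-0.165,-0.233],"p_ee":[0.226,-0.291,0.566],"effort":[7.675,-1.181,0.029]}
{"k":31,"\u03b8":[-0.847,0.189,0.946],"dq":[-1.28,-0.166,-0.231],"p_ee":[0.239,-0.298,0.557],"effort":[7.79,-1.182,0.067]}
{"k":32,"\u03b8":[-0.872,0.185,0.942],"dq":[-1.205,-0.167,-0.228],"p_ee":[0.252,-0.306,0.549],"effort":[7.887,-1.181,0.102]}
{"k":33,"\u03b8":[-0.895,0.182,0.937],"dq":[-1.133,-0.168,-0.224],"p_ee":[0.265,-0.312,0.54],"effort":[7.969,-1.178,0.135]}
{"k":34,"\u03b8":[-0.917,0.179,0.933],"dq":[-1.065,-0.169,-0.218],"p_ee":[0.276,-0.318,0.532],"effort":[8.036,-1.174,0.166]}
{"k":35,"\u03b8":[-0.938,0.175,0.929],"dq":[-1.0,-0.17,-0.213],"p_ee":[0.286,-0.324,0.523],"effort":[8.091,-1.168,0.196]}
{"k":36,"\u03b8":[-0.957,0.172,0.924],"dq":[-0.938,-0.171,-0.206],"p_ee":[0.296,-0.329,0.516],"effort":[8.136,-1.162,0.223]}
{"k":37,"\u03b8":[-0.975,0.168,0.92],"dq":[-0.879,-0.172,-0.199],"p_ee":[0.306,-0.333,0.508],"effort":[8.171,-1.154,0.249]}
{"k":38,"\u03b8":[-0.992,0.165,0.916],"dq":[-0.824,-0.173,-0.192],"p_ee":[0.314,-0.337,0.501],"effort":[8.198,-1.146,0.274]}
{"k":39,"\u03b8":[-1.008,0.161,0.913],"dq":[-0.772,-0.174,-0.185],"p_ee":[0.322,-0.341,0.494],"effort":[8.219,-1.138,0.297]}
{"k":40,"\u03b8":[-1.023,0.158,0.909],"dq":[-0.722,-0.174,-0.177],"p_ee":[0.33,-0.344,0.487],"effort":[8.234,-1.129,0.318]}
{"k":41,"\u03b8":[-1.037,0.154,0.906],"dq":[-0.676,-0.175,-0.17],"p_ee":[0.337,-0.347,0.481],"effort":[8.244,-1.12,0.339]}
{"k":42,"\u03b8":[-1.05,0.151,0.902],"dq":[-0.632,-0.175,-0.163],"p_ee":[0.343,-0.35,0.475],"effort":[8.25,-1.111,0.358]}
{"k":43,"\u03b8":[-1.063,0.147,0.899],"dq":[-0.591,-0.175,-0.156],"p_ee":[0.349,-0.353,0.469]}
{"summary": "final \u03b8 (rad): -1.063 0.147 0.899"}
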